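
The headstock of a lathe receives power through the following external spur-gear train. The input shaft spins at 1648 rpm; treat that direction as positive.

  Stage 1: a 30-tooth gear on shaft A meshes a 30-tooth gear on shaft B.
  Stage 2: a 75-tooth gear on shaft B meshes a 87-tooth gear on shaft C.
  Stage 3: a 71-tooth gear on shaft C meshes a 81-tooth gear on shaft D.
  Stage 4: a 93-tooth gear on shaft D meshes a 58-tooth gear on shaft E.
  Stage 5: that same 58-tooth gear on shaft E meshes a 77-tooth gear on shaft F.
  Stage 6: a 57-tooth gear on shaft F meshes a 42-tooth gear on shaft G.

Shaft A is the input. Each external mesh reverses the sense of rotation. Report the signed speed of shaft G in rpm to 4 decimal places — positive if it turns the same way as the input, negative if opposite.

+2041.2225 rpm (same as input, |ω| = 2041.2225 rpm)

Stage 1 [30T→30T]: ω = 1648.0000×30/30 = 1648.0000 rpm, dir flips to −; running = −1648.0000
Stage 2 [75T→87T]: ω = 1648.0000×75/87 = 1420.6897 rpm, dir flips to +; running = +1420.6897
Stage 3 [71T→81T]: ω = 1420.6897×71/81 = 1245.2959 rpm, dir flips to −; running = −1245.2959
Stage 4 [93T→58T]: ω = 1245.2959×93/58 = 1996.7675 rpm, dir flips to +; running = +1996.7675
Stage 5 [58T→77T]: ω = 1996.7675×58/77 = 1504.0586 rpm, dir flips to −; running = −1504.0586
Stage 6 [57T→42T]: ω = 1504.0586×57/42 = 2041.2225 rpm, dir flips to +; running = +2041.2225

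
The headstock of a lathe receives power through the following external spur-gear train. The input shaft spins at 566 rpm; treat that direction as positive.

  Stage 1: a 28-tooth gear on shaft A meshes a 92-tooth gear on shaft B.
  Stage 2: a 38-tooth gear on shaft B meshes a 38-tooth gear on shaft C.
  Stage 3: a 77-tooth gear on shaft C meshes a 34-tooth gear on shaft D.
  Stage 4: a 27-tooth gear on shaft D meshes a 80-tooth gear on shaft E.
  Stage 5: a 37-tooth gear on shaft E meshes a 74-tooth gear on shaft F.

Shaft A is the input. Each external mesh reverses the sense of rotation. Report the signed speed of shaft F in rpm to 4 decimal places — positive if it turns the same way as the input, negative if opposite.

-65.8328 rpm (opposite to input, |ω| = 65.8328 rpm)

Stage 1 [28T→92T]: ω = 566.0000×28/92 = 172.2609 rpm, dir flips to −; running = −172.2609
Stage 2 [38T→38T]: ω = 172.2609×38/38 = 172.2609 rpm, dir flips to +; running = +172.2609
Stage 3 [77T→34T]: ω = 172.2609×77/34 = 390.1202 rpm, dir flips to −; running = −390.1202
Stage 4 [27T→80T]: ω = 390.1202×27/80 = 131.6656 rpm, dir flips to +; running = +131.6656
Stage 5 [37T→74T]: ω = 131.6656×37/74 = 65.8328 rpm, dir flips to −; running = −65.8328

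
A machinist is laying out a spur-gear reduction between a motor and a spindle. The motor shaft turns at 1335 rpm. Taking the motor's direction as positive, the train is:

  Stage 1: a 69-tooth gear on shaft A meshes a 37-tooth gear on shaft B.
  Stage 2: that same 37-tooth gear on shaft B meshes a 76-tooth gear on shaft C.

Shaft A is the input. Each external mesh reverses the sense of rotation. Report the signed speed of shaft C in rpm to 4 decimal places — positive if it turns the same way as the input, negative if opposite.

Stage 1 [69T→37T]: ω = 1335.0000×69/37 = 2489.5946 rpm, dir flips to −; running = −2489.5946
Stage 2 [37T→76T]: ω = 2489.5946×37/76 = 1212.0395 rpm, dir flips to +; running = +1212.0395

+1212.0395 rpm (same as input, |ω| = 1212.0395 rpm)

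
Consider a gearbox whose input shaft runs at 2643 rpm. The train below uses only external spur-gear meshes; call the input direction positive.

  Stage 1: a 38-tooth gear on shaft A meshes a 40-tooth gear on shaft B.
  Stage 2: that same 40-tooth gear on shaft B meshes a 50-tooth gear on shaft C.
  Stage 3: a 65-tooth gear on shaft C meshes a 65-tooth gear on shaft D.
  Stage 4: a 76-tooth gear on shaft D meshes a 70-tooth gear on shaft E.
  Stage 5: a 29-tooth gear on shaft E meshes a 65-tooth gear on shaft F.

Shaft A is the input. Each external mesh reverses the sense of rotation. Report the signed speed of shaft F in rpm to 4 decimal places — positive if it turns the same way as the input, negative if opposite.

-972.9958 rpm (opposite to input, |ω| = 972.9958 rpm)

Stage 1 [38T→40T]: ω = 2643.0000×38/40 = 2510.8500 rpm, dir flips to −; running = −2510.8500
Stage 2 [40T→50T]: ω = 2510.8500×40/50 = 2008.6800 rpm, dir flips to +; running = +2008.6800
Stage 3 [65T→65T]: ω = 2008.6800×65/65 = 2008.6800 rpm, dir flips to −; running = −2008.6800
Stage 4 [76T→70T]: ω = 2008.6800×76/70 = 2180.8526 rpm, dir flips to +; running = +2180.8526
Stage 5 [29T→65T]: ω = 2180.8526×29/65 = 972.9958 rpm, dir flips to −; running = −972.9958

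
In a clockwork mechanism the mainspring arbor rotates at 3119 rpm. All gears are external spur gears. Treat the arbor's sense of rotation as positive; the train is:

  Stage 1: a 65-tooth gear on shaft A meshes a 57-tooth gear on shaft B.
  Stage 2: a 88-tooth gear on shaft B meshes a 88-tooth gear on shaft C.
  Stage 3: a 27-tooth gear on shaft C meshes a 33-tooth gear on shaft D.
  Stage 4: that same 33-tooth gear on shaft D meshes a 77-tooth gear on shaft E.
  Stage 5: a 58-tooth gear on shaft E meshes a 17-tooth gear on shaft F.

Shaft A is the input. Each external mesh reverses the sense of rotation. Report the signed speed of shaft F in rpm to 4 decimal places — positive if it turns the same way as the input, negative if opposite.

Stage 1 [65T→57T]: ω = 3119.0000×65/57 = 3556.7544 rpm, dir flips to −; running = −3556.7544
Stage 2 [88T→88T]: ω = 3556.7544×88/88 = 3556.7544 rpm, dir flips to +; running = +3556.7544
Stage 3 [27T→33T]: ω = 3556.7544×27/33 = 2910.0718 rpm, dir flips to −; running = −2910.0718
Stage 4 [33T→77T]: ω = 2910.0718×33/77 = 1247.1736 rpm, dir flips to +; running = +1247.1736
Stage 5 [58T→17T]: ω = 1247.1736×58/17 = 4255.0629 rpm, dir flips to −; running = −4255.0629

-4255.0629 rpm (opposite to input, |ω| = 4255.0629 rpm)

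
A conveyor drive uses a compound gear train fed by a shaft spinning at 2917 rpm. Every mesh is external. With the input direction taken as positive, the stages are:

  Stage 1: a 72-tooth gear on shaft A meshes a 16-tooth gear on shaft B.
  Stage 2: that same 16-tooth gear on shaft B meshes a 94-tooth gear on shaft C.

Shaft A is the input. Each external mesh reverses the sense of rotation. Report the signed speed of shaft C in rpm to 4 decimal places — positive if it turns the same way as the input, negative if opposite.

+2234.2979 rpm (same as input, |ω| = 2234.2979 rpm)

Stage 1 [72T→16T]: ω = 2917.0000×72/16 = 13126.5000 rpm, dir flips to −; running = −13126.5000
Stage 2 [16T→94T]: ω = 13126.5000×16/94 = 2234.2979 rpm, dir flips to +; running = +2234.2979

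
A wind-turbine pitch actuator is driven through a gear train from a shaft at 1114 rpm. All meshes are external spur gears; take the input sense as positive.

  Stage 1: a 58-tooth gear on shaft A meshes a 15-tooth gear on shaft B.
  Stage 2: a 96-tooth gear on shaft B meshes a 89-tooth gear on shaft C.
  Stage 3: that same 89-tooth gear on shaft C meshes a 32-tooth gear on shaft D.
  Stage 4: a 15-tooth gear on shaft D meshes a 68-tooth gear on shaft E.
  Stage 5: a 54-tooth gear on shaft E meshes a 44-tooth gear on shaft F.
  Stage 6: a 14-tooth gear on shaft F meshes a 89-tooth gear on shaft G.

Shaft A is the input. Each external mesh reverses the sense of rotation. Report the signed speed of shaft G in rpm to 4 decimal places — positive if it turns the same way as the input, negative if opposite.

+550.3065 rpm (same as input, |ω| = 550.3065 rpm)

Stage 1 [58T→15T]: ω = 1114.0000×58/15 = 4307.4667 rpm, dir flips to −; running = −4307.4667
Stage 2 [96T→89T]: ω = 4307.4667×96/89 = 4646.2562 rpm, dir flips to +; running = +4646.2562
Stage 3 [89T→32T]: ω = 4646.2562×89/32 = 12922.4000 rpm, dir flips to −; running = −12922.4000
Stage 4 [15T→68T]: ω = 12922.4000×15/68 = 2850.5294 rpm, dir flips to +; running = +2850.5294
Stage 5 [54T→44T]: ω = 2850.5294×54/44 = 3498.3770 rpm, dir flips to −; running = −3498.3770
Stage 6 [14T→89T]: ω = 3498.3770×14/89 = 550.3065 rpm, dir flips to +; running = +550.3065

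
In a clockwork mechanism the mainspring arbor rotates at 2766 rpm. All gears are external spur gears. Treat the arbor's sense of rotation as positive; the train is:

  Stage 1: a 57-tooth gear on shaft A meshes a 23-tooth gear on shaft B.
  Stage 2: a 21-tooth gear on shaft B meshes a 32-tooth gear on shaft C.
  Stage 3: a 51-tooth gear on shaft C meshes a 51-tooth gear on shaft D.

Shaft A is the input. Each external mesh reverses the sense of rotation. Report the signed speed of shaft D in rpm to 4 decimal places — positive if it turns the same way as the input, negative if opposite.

-4498.5082 rpm (opposite to input, |ω| = 4498.5082 rpm)

Stage 1 [57T→23T]: ω = 2766.0000×57/23 = 6854.8696 rpm, dir flips to −; running = −6854.8696
Stage 2 [21T→32T]: ω = 6854.8696×21/32 = 4498.5082 rpm, dir flips to +; running = +4498.5082
Stage 3 [51T→51T]: ω = 4498.5082×51/51 = 4498.5082 rpm, dir flips to −; running = −4498.5082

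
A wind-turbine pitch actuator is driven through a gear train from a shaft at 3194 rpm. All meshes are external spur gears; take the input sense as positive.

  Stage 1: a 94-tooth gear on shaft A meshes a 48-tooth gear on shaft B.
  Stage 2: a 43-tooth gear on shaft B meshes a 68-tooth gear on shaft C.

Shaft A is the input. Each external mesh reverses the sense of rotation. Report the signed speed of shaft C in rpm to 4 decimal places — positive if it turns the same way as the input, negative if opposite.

Stage 1 [94T→48T]: ω = 3194.0000×94/48 = 6254.9167 rpm, dir flips to −; running = −6254.9167
Stage 2 [43T→68T]: ω = 6254.9167×43/68 = 3955.3150 rpm, dir flips to +; running = +3955.3150

+3955.3150 rpm (same as input, |ω| = 3955.3150 rpm)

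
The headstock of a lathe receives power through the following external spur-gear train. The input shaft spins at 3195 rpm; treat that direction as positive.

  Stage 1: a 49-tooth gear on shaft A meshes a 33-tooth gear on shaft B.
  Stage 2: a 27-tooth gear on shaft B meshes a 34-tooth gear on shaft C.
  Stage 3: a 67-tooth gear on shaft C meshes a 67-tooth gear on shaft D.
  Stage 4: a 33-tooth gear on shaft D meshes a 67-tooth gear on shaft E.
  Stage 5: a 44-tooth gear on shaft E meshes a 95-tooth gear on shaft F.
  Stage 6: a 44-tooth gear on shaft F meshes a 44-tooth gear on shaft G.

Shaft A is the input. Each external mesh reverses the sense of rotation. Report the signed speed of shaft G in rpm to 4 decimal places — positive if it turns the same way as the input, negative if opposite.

Stage 1 [49T→33T]: ω = 3195.0000×49/33 = 4744.0909 rpm, dir flips to −; running = −4744.0909
Stage 2 [27T→34T]: ω = 4744.0909×27/34 = 3767.3663 rpm, dir flips to +; running = +3767.3663
Stage 3 [67T→67T]: ω = 3767.3663×67/67 = 3767.3663 rpm, dir flips to −; running = −3767.3663
Stage 4 [33T→67T]: ω = 3767.3663×33/67 = 1855.5685 rpm, dir flips to +; running = +1855.5685
Stage 5 [44T→95T]: ω = 1855.5685×44/95 = 859.4212 rpm, dir flips to −; running = −859.4212
Stage 6 [44T→44T]: ω = 859.4212×44/44 = 859.4212 rpm, dir flips to +; running = +859.4212

+859.4212 rpm (same as input, |ω| = 859.4212 rpm)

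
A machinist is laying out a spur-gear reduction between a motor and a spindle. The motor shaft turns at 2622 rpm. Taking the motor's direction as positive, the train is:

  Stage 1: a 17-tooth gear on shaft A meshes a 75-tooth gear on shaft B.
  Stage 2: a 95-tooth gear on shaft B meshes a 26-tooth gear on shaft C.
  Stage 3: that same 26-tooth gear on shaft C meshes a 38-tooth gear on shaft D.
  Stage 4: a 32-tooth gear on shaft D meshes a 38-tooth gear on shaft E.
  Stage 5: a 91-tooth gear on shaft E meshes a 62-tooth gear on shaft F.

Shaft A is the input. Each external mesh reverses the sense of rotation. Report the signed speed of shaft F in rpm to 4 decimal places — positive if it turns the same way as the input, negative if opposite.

-1836.4387 rpm (opposite to input, |ω| = 1836.4387 rpm)

Stage 1 [17T→75T]: ω = 2622.0000×17/75 = 594.3200 rpm, dir flips to −; running = −594.3200
Stage 2 [95T→26T]: ω = 594.3200×95/26 = 2171.5538 rpm, dir flips to +; running = +2171.5538
Stage 3 [26T→38T]: ω = 2171.5538×26/38 = 1485.8000 rpm, dir flips to −; running = −1485.8000
Stage 4 [32T→38T]: ω = 1485.8000×32/38 = 1251.2000 rpm, dir flips to +; running = +1251.2000
Stage 5 [91T→62T]: ω = 1251.2000×91/62 = 1836.4387 rpm, dir flips to −; running = −1836.4387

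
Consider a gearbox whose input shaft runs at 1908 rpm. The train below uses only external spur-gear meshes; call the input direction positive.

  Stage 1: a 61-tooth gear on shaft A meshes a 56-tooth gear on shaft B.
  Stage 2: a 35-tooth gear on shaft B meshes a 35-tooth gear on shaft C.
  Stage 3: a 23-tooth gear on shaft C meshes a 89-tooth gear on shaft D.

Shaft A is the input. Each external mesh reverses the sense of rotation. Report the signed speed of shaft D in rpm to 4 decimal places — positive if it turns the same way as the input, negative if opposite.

-537.1035 rpm (opposite to input, |ω| = 537.1035 rpm)

Stage 1 [61T→56T]: ω = 1908.0000×61/56 = 2078.3571 rpm, dir flips to −; running = −2078.3571
Stage 2 [35T→35T]: ω = 2078.3571×35/35 = 2078.3571 rpm, dir flips to +; running = +2078.3571
Stage 3 [23T→89T]: ω = 2078.3571×23/89 = 537.1035 rpm, dir flips to −; running = −537.1035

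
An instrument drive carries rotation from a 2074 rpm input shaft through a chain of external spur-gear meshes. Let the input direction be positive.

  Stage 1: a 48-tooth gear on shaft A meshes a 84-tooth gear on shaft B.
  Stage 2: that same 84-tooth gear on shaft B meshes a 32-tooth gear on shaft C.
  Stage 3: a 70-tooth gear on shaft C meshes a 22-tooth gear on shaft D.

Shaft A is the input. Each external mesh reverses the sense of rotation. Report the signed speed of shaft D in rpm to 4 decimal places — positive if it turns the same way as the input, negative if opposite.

Stage 1 [48T→84T]: ω = 2074.0000×48/84 = 1185.1429 rpm, dir flips to −; running = −1185.1429
Stage 2 [84T→32T]: ω = 1185.1429×84/32 = 3111.0000 rpm, dir flips to +; running = +3111.0000
Stage 3 [70T→22T]: ω = 3111.0000×70/22 = 9898.6364 rpm, dir flips to −; running = −9898.6364

-9898.6364 rpm (opposite to input, |ω| = 9898.6364 rpm)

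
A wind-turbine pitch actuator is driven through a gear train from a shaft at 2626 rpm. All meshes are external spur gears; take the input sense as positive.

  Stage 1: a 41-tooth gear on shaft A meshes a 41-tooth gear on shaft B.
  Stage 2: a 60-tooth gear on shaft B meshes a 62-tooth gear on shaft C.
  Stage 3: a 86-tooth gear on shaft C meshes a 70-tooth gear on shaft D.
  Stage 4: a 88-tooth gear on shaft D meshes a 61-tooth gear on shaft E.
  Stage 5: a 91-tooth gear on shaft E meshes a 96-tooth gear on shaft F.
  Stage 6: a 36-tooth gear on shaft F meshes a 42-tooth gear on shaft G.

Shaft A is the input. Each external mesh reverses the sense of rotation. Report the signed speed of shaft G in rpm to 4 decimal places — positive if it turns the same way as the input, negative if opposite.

Stage 1 [41T→41T]: ω = 2626.0000×41/41 = 2626.0000 rpm, dir flips to −; running = −2626.0000
Stage 2 [60T→62T]: ω = 2626.0000×60/62 = 2541.2903 rpm, dir flips to +; running = +2541.2903
Stage 3 [86T→70T]: ω = 2541.2903×86/70 = 3122.1567 rpm, dir flips to −; running = −3122.1567
Stage 4 [88T→61T]: ω = 3122.1567×88/61 = 4504.0949 rpm, dir flips to +; running = +4504.0949
Stage 5 [91T→96T]: ω = 4504.0949×91/96 = 4269.5066 rpm, dir flips to −; running = −4269.5066
Stage 6 [36T→42T]: ω = 4269.5066×36/42 = 3659.5771 rpm, dir flips to +; running = +3659.5771

+3659.5771 rpm (same as input, |ω| = 3659.5771 rpm)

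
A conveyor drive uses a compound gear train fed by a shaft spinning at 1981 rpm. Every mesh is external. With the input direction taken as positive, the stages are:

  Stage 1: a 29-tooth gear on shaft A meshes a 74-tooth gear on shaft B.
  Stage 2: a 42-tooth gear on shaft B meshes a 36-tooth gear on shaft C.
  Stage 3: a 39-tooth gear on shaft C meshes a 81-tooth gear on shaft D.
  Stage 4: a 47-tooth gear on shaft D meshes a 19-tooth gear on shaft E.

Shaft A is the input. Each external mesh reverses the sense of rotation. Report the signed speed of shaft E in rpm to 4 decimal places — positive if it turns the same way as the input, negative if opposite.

Stage 1 [29T→74T]: ω = 1981.0000×29/74 = 776.3378 rpm, dir flips to −; running = −776.3378
Stage 2 [42T→36T]: ω = 776.3378×42/36 = 905.7275 rpm, dir flips to +; running = +905.7275
Stage 3 [39T→81T]: ω = 905.7275×39/81 = 436.0910 rpm, dir flips to −; running = −436.0910
Stage 4 [47T→19T]: ω = 436.0910×47/19 = 1078.7514 rpm, dir flips to +; running = +1078.7514

+1078.7514 rpm (same as input, |ω| = 1078.7514 rpm)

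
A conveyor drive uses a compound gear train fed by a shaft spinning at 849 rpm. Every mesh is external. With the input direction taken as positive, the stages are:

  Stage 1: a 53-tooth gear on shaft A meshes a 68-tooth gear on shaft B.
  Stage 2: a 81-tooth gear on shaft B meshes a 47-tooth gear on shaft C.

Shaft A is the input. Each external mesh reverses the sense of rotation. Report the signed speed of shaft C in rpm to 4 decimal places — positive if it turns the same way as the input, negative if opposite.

Stage 1 [53T→68T]: ω = 849.0000×53/68 = 661.7206 rpm, dir flips to −; running = −661.7206
Stage 2 [81T→47T]: ω = 661.7206×81/47 = 1140.4121 rpm, dir flips to +; running = +1140.4121

+1140.4121 rpm (same as input, |ω| = 1140.4121 rpm)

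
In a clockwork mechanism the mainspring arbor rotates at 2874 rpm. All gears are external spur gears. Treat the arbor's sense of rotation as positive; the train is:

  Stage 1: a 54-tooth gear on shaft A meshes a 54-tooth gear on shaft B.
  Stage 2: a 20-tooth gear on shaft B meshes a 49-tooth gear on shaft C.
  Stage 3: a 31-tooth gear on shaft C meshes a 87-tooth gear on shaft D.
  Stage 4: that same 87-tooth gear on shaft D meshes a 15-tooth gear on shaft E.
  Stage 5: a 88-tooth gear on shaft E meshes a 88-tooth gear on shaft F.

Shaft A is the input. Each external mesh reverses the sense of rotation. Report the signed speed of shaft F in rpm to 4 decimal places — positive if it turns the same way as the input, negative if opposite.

Stage 1 [54T→54T]: ω = 2874.0000×54/54 = 2874.0000 rpm, dir flips to −; running = −2874.0000
Stage 2 [20T→49T]: ω = 2874.0000×20/49 = 1173.0612 rpm, dir flips to +; running = +1173.0612
Stage 3 [31T→87T]: ω = 1173.0612×31/87 = 417.9873 rpm, dir flips to −; running = −417.9873
Stage 4 [87T→15T]: ω = 417.9873×87/15 = 2424.3265 rpm, dir flips to +; running = +2424.3265
Stage 5 [88T→88T]: ω = 2424.3265×88/88 = 2424.3265 rpm, dir flips to −; running = −2424.3265

-2424.3265 rpm (opposite to input, |ω| = 2424.3265 rpm)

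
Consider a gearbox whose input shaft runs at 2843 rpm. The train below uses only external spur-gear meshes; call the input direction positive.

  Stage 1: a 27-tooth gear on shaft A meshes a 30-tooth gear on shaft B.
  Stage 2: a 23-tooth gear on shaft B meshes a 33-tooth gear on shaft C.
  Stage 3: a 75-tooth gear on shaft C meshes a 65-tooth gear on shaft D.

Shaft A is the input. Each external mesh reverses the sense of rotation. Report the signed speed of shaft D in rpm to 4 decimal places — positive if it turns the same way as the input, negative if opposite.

-2057.6958 rpm (opposite to input, |ω| = 2057.6958 rpm)

Stage 1 [27T→30T]: ω = 2843.0000×27/30 = 2558.7000 rpm, dir flips to −; running = −2558.7000
Stage 2 [23T→33T]: ω = 2558.7000×23/33 = 1783.3364 rpm, dir flips to +; running = +1783.3364
Stage 3 [75T→65T]: ω = 1783.3364×75/65 = 2057.6958 rpm, dir flips to −; running = −2057.6958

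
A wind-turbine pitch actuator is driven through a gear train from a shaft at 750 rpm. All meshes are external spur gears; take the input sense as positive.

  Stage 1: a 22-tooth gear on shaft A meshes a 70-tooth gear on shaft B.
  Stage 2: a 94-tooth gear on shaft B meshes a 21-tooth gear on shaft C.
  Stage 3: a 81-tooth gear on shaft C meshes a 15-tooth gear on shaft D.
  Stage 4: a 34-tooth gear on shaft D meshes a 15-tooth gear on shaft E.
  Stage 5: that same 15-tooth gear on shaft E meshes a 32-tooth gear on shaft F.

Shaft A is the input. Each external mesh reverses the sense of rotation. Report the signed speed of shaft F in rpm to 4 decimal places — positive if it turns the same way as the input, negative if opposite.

-6053.6480 rpm (opposite to input, |ω| = 6053.6480 rpm)

Stage 1 [22T→70T]: ω = 750.0000×22/70 = 235.7143 rpm, dir flips to −; running = −235.7143
Stage 2 [94T→21T]: ω = 235.7143×94/21 = 1055.1020 rpm, dir flips to +; running = +1055.1020
Stage 3 [81T→15T]: ω = 1055.1020×81/15 = 5697.5510 rpm, dir flips to −; running = −5697.5510
Stage 4 [34T→15T]: ω = 5697.5510×34/15 = 12914.4490 rpm, dir flips to +; running = +12914.4490
Stage 5 [15T→32T]: ω = 12914.4490×15/32 = 6053.6480 rpm, dir flips to −; running = −6053.6480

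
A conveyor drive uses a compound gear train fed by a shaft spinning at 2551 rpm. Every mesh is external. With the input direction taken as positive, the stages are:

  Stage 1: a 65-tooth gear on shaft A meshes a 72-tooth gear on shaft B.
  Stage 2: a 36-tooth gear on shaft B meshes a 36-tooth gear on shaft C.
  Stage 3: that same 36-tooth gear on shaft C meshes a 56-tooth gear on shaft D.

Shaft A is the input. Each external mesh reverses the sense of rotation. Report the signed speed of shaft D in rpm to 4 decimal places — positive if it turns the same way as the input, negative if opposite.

-1480.4911 rpm (opposite to input, |ω| = 1480.4911 rpm)

Stage 1 [65T→72T]: ω = 2551.0000×65/72 = 2302.9861 rpm, dir flips to −; running = −2302.9861
Stage 2 [36T→36T]: ω = 2302.9861×36/36 = 2302.9861 rpm, dir flips to +; running = +2302.9861
Stage 3 [36T→56T]: ω = 2302.9861×36/56 = 1480.4911 rpm, dir flips to −; running = −1480.4911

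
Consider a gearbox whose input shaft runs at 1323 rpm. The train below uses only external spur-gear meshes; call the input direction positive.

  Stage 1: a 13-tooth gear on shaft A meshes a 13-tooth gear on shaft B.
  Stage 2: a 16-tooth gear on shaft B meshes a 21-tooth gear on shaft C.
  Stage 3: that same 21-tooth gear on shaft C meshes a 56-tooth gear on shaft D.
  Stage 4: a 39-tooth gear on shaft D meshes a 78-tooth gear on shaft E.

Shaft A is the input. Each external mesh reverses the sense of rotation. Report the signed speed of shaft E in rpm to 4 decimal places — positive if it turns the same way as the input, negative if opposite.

Stage 1 [13T→13T]: ω = 1323.0000×13/13 = 1323.0000 rpm, dir flips to −; running = −1323.0000
Stage 2 [16T→21T]: ω = 1323.0000×16/21 = 1008.0000 rpm, dir flips to +; running = +1008.0000
Stage 3 [21T→56T]: ω = 1008.0000×21/56 = 378.0000 rpm, dir flips to −; running = −378.0000
Stage 4 [39T→78T]: ω = 378.0000×39/78 = 189.0000 rpm, dir flips to +; running = +189.0000

+189.0000 rpm (same as input, |ω| = 189.0000 rpm)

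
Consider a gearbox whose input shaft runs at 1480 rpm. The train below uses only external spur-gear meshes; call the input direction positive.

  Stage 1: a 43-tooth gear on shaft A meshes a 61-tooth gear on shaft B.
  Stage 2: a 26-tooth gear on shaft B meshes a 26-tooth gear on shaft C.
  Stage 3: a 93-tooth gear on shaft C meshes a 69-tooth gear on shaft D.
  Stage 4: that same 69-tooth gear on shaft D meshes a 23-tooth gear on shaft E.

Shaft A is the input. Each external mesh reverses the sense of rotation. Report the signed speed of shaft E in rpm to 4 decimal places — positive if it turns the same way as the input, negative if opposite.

+4218.4747 rpm (same as input, |ω| = 4218.4747 rpm)

Stage 1 [43T→61T]: ω = 1480.0000×43/61 = 1043.2787 rpm, dir flips to −; running = −1043.2787
Stage 2 [26T→26T]: ω = 1043.2787×26/26 = 1043.2787 rpm, dir flips to +; running = +1043.2787
Stage 3 [93T→69T]: ω = 1043.2787×93/69 = 1406.1582 rpm, dir flips to −; running = −1406.1582
Stage 4 [69T→23T]: ω = 1406.1582×69/23 = 4218.4747 rpm, dir flips to +; running = +4218.4747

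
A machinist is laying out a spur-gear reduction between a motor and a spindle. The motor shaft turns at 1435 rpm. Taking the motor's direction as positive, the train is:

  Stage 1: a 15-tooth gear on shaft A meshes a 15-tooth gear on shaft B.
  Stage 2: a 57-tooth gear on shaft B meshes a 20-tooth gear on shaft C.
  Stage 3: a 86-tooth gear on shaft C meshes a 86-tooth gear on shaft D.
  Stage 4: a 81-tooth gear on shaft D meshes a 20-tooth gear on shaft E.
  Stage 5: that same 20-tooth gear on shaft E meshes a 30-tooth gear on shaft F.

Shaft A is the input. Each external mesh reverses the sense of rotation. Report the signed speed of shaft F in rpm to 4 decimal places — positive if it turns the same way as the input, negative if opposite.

-11042.3250 rpm (opposite to input, |ω| = 11042.3250 rpm)

Stage 1 [15T→15T]: ω = 1435.0000×15/15 = 1435.0000 rpm, dir flips to −; running = −1435.0000
Stage 2 [57T→20T]: ω = 1435.0000×57/20 = 4089.7500 rpm, dir flips to +; running = +4089.7500
Stage 3 [86T→86T]: ω = 4089.7500×86/86 = 4089.7500 rpm, dir flips to −; running = −4089.7500
Stage 4 [81T→20T]: ω = 4089.7500×81/20 = 16563.4875 rpm, dir flips to +; running = +16563.4875
Stage 5 [20T→30T]: ω = 16563.4875×20/30 = 11042.3250 rpm, dir flips to −; running = −11042.3250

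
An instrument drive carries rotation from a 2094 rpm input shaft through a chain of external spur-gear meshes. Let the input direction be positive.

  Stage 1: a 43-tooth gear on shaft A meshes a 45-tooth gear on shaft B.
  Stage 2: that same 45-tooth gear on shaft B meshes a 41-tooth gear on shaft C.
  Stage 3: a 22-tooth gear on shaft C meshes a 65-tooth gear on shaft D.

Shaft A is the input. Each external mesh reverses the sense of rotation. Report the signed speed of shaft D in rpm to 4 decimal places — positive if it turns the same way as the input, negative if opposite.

-743.3111 rpm (opposite to input, |ω| = 743.3111 rpm)

Stage 1 [43T→45T]: ω = 2094.0000×43/45 = 2000.9333 rpm, dir flips to −; running = −2000.9333
Stage 2 [45T→41T]: ω = 2000.9333×45/41 = 2196.1463 rpm, dir flips to +; running = +2196.1463
Stage 3 [22T→65T]: ω = 2196.1463×22/65 = 743.3111 rpm, dir flips to −; running = −743.3111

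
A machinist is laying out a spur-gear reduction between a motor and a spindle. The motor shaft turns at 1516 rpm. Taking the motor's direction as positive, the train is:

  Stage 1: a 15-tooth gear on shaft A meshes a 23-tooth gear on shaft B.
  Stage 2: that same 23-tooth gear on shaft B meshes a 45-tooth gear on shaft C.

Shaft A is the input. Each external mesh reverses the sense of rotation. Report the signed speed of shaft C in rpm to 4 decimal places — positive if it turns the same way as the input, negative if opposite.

Stage 1 [15T→23T]: ω = 1516.0000×15/23 = 988.6957 rpm, dir flips to −; running = −988.6957
Stage 2 [23T→45T]: ω = 988.6957×23/45 = 505.3333 rpm, dir flips to +; running = +505.3333

+505.3333 rpm (same as input, |ω| = 505.3333 rpm)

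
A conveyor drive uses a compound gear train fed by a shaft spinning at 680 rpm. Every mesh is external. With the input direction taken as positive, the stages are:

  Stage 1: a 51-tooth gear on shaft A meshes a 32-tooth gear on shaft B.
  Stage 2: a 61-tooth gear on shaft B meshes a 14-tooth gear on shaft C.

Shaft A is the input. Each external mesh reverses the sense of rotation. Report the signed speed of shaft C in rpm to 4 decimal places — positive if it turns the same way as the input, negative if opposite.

+4722.0536 rpm (same as input, |ω| = 4722.0536 rpm)

Stage 1 [51T→32T]: ω = 680.0000×51/32 = 1083.7500 rpm, dir flips to −; running = −1083.7500
Stage 2 [61T→14T]: ω = 1083.7500×61/14 = 4722.0536 rpm, dir flips to +; running = +4722.0536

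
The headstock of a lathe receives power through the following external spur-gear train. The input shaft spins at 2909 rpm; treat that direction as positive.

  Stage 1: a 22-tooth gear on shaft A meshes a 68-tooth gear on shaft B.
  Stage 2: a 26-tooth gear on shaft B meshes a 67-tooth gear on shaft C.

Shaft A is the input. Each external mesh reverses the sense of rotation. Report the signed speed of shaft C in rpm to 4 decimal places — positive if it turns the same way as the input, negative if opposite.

Stage 1 [22T→68T]: ω = 2909.0000×22/68 = 941.1471 rpm, dir flips to −; running = −941.1471
Stage 2 [26T→67T]: ω = 941.1471×26/67 = 365.2212 rpm, dir flips to +; running = +365.2212

+365.2212 rpm (same as input, |ω| = 365.2212 rpm)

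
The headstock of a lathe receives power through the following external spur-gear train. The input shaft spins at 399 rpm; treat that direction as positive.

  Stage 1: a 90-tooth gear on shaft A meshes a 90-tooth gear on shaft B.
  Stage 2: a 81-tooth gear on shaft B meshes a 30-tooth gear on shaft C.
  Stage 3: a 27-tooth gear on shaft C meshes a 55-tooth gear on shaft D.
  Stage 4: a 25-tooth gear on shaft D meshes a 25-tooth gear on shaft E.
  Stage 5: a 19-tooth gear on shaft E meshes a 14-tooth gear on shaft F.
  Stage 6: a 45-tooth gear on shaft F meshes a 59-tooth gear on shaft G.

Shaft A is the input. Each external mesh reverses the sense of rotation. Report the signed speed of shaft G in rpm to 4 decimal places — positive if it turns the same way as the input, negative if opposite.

Stage 1 [90T→90T]: ω = 399.0000×90/90 = 399.0000 rpm, dir flips to −; running = −399.0000
Stage 2 [81T→30T]: ω = 399.0000×81/30 = 1077.3000 rpm, dir flips to +; running = +1077.3000
Stage 3 [27T→55T]: ω = 1077.3000×27/55 = 528.8564 rpm, dir flips to −; running = −528.8564
Stage 4 [25T→25T]: ω = 528.8564×25/25 = 528.8564 rpm, dir flips to +; running = +528.8564
Stage 5 [19T→14T]: ω = 528.8564×19/14 = 717.7336 rpm, dir flips to −; running = −717.7336
Stage 6 [45T→59T]: ω = 717.7336×45/59 = 547.4240 rpm, dir flips to +; running = +547.4240

+547.4240 rpm (same as input, |ω| = 547.4240 rpm)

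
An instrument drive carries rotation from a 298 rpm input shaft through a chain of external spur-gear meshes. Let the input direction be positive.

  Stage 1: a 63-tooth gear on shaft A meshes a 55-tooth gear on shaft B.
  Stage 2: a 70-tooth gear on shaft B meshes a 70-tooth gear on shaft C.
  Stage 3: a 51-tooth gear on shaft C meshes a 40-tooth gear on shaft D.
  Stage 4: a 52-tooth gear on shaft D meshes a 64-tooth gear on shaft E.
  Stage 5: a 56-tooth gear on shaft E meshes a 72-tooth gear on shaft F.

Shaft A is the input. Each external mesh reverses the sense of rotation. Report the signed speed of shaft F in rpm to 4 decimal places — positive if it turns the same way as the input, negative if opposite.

-275.0320 rpm (opposite to input, |ω| = 275.0320 rpm)

Stage 1 [63T→55T]: ω = 298.0000×63/55 = 341.3455 rpm, dir flips to −; running = −341.3455
Stage 2 [70T→70T]: ω = 341.3455×70/70 = 341.3455 rpm, dir flips to +; running = +341.3455
Stage 3 [51T→40T]: ω = 341.3455×51/40 = 435.2155 rpm, dir flips to −; running = −435.2155
Stage 4 [52T→64T]: ω = 435.2155×52/64 = 353.6126 rpm, dir flips to +; running = +353.6126
Stage 5 [56T→72T]: ω = 353.6126×56/72 = 275.0320 rpm, dir flips to −; running = −275.0320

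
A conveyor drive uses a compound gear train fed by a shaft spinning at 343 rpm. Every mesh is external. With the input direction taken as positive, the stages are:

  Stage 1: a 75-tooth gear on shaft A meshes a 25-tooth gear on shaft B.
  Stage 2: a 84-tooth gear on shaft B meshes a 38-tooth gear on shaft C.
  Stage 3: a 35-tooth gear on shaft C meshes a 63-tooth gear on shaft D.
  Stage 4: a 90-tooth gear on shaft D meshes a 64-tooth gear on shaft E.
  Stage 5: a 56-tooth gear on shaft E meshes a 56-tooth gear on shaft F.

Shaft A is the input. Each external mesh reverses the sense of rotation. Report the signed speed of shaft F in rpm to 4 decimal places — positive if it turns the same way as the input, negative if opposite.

-1777.0559 rpm (opposite to input, |ω| = 1777.0559 rpm)

Stage 1 [75T→25T]: ω = 343.0000×75/25 = 1029.0000 rpm, dir flips to −; running = −1029.0000
Stage 2 [84T→38T]: ω = 1029.0000×84/38 = 2274.6316 rpm, dir flips to +; running = +2274.6316
Stage 3 [35T→63T]: ω = 2274.6316×35/63 = 1263.6842 rpm, dir flips to −; running = −1263.6842
Stage 4 [90T→64T]: ω = 1263.6842×90/64 = 1777.0559 rpm, dir flips to +; running = +1777.0559
Stage 5 [56T→56T]: ω = 1777.0559×56/56 = 1777.0559 rpm, dir flips to −; running = −1777.0559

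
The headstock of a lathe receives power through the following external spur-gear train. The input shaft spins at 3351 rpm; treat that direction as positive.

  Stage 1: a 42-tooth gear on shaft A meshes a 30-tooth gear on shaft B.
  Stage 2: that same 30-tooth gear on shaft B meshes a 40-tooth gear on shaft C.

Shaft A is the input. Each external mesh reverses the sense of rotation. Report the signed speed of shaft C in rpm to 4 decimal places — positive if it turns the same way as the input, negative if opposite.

Stage 1 [42T→30T]: ω = 3351.0000×42/30 = 4691.4000 rpm, dir flips to −; running = −4691.4000
Stage 2 [30T→40T]: ω = 4691.4000×30/40 = 3518.5500 rpm, dir flips to +; running = +3518.5500

+3518.5500 rpm (same as input, |ω| = 3518.5500 rpm)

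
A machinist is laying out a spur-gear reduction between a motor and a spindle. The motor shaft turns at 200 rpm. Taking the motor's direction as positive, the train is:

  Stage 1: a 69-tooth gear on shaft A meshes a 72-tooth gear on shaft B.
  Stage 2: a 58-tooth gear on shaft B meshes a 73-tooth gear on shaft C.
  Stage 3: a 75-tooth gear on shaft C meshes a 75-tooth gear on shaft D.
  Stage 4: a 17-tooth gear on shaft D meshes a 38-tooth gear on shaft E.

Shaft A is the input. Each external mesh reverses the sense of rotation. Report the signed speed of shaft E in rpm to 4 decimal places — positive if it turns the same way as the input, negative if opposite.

Stage 1 [69T→72T]: ω = 200.0000×69/72 = 191.6667 rpm, dir flips to −; running = −191.6667
Stage 2 [58T→73T]: ω = 191.6667×58/73 = 152.2831 rpm, dir flips to +; running = +152.2831
Stage 3 [75T→75T]: ω = 152.2831×75/75 = 152.2831 rpm, dir flips to −; running = −152.2831
Stage 4 [17T→38T]: ω = 152.2831×17/38 = 68.1267 rpm, dir flips to +; running = +68.1267

+68.1267 rpm (same as input, |ω| = 68.1267 rpm)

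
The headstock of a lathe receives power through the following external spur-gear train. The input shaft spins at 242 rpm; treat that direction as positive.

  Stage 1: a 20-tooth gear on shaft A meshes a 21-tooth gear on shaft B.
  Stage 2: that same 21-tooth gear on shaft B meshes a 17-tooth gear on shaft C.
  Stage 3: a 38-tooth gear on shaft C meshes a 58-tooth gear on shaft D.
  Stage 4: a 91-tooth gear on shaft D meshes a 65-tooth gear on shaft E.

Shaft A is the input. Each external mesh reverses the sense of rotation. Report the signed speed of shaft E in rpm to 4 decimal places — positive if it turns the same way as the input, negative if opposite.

+261.1440 rpm (same as input, |ω| = 261.1440 rpm)

Stage 1 [20T→21T]: ω = 242.0000×20/21 = 230.4762 rpm, dir flips to −; running = −230.4762
Stage 2 [21T→17T]: ω = 230.4762×21/17 = 284.7059 rpm, dir flips to +; running = +284.7059
Stage 3 [38T→58T]: ω = 284.7059×38/58 = 186.5314 rpm, dir flips to −; running = −186.5314
Stage 4 [91T→65T]: ω = 186.5314×91/65 = 261.1440 rpm, dir flips to +; running = +261.1440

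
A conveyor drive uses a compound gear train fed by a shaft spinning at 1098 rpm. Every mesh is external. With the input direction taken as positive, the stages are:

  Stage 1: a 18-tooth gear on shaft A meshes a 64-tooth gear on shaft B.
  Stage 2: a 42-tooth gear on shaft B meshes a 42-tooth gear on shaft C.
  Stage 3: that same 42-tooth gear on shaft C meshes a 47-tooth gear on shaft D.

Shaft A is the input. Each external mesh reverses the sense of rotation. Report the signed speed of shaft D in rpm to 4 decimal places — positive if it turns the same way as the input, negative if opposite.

-275.9601 rpm (opposite to input, |ω| = 275.9601 rpm)

Stage 1 [18T→64T]: ω = 1098.0000×18/64 = 308.8125 rpm, dir flips to −; running = −308.8125
Stage 2 [42T→42T]: ω = 308.8125×42/42 = 308.8125 rpm, dir flips to +; running = +308.8125
Stage 3 [42T→47T]: ω = 308.8125×42/47 = 275.9601 rpm, dir flips to −; running = −275.9601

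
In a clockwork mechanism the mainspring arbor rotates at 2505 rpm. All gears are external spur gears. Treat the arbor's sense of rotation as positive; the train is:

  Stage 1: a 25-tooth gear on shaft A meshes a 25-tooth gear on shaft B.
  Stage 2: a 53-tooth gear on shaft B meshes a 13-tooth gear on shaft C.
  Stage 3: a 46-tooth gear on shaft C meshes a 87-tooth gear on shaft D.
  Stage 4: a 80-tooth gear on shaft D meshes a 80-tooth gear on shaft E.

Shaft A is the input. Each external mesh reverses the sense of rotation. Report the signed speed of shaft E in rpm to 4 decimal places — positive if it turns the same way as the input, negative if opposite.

Stage 1 [25T→25T]: ω = 2505.0000×25/25 = 2505.0000 rpm, dir flips to −; running = −2505.0000
Stage 2 [53T→13T]: ω = 2505.0000×53/13 = 10212.6923 rpm, dir flips to +; running = +10212.6923
Stage 3 [46T→87T]: ω = 10212.6923×46/87 = 5399.8143 rpm, dir flips to −; running = −5399.8143
Stage 4 [80T→80T]: ω = 5399.8143×80/80 = 5399.8143 rpm, dir flips to +; running = +5399.8143

+5399.8143 rpm (same as input, |ω| = 5399.8143 rpm)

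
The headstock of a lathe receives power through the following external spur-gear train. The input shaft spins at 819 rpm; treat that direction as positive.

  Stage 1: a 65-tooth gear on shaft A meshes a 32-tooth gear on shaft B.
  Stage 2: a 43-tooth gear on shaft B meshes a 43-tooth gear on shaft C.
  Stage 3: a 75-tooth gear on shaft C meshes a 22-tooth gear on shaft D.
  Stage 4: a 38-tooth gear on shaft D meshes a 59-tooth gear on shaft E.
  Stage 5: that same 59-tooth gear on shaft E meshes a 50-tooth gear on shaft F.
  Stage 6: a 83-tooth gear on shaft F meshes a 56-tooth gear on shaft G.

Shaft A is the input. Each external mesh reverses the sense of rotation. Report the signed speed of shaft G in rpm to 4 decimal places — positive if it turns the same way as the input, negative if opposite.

+6388.3620 rpm (same as input, |ω| = 6388.3620 rpm)

Stage 1 [65T→32T]: ω = 819.0000×65/32 = 1663.5938 rpm, dir flips to −; running = −1663.5938
Stage 2 [43T→43T]: ω = 1663.5938×43/43 = 1663.5938 rpm, dir flips to +; running = +1663.5938
Stage 3 [75T→22T]: ω = 1663.5938×75/22 = 5671.3423 rpm, dir flips to −; running = −5671.3423
Stage 4 [38T→59T]: ω = 5671.3423×38/59 = 3652.7290 rpm, dir flips to +; running = +3652.7290
Stage 5 [59T→50T]: ω = 3652.7290×59/50 = 4310.2202 rpm, dir flips to −; running = −4310.2202
Stage 6 [83T→56T]: ω = 4310.2202×83/56 = 6388.3620 rpm, dir flips to +; running = +6388.3620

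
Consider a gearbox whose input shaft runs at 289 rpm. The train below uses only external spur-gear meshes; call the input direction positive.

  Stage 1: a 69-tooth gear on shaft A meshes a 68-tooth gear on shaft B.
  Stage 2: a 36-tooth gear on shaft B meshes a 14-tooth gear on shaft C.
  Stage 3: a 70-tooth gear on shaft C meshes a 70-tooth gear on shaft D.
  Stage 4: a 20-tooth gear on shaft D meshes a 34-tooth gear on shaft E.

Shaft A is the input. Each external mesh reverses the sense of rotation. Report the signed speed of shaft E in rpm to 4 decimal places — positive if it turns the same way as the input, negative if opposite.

+443.5714 rpm (same as input, |ω| = 443.5714 rpm)

Stage 1 [69T→68T]: ω = 289.0000×69/68 = 293.2500 rpm, dir flips to −; running = −293.2500
Stage 2 [36T→14T]: ω = 293.2500×36/14 = 754.0714 rpm, dir flips to +; running = +754.0714
Stage 3 [70T→70T]: ω = 754.0714×70/70 = 754.0714 rpm, dir flips to −; running = −754.0714
Stage 4 [20T→34T]: ω = 754.0714×20/34 = 443.5714 rpm, dir flips to +; running = +443.5714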